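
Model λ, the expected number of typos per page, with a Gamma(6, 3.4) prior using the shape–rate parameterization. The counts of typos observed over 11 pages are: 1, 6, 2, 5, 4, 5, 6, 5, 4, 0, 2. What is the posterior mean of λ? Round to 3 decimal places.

Posterior mean ≈ 3.194

Total count ∑xᵢ = 40 over n = 11 pages.
Gamma is conjugate to the Poisson likelihood: posterior is Gamma(shape = 6+40 = 46, rate = 3.4+11 = 14.4).
E[λ | data] = 46/14.4 = 3.194.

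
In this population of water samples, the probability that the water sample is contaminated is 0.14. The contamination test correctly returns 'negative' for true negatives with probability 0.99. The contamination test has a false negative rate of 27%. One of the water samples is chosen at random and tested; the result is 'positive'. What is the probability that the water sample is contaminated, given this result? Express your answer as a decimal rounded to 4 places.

Let H be the event that the water sample is contaminated. P(H) = 0.14, so P(¬H) = 0.86. With E the 'positive' result, P(E|H) = 0.73 and P(E|¬H) = 0.01.
P(E) = 0.73·0.14 + 0.01·0.86 = 0.10220 + 0.0086000 = 0.11080.
By Bayes' theorem, P(H|E) = 0.10220 / 0.11080 = 0.9224.

P(H | E) ≈ 0.9224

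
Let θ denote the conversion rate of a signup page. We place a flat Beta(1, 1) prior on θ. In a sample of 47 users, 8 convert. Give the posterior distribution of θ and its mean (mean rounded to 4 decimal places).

Observing 8 successes and 39 failures updates Beta(1, 1) by adding the success and failure counts to the two shape parameters: α = 1+8 = 9, β = 1+39 = 40.
E[θ | data] = 9/(9+40) = 0.1837.

Posterior: Beta(9, 40); mean ≈ 0.1837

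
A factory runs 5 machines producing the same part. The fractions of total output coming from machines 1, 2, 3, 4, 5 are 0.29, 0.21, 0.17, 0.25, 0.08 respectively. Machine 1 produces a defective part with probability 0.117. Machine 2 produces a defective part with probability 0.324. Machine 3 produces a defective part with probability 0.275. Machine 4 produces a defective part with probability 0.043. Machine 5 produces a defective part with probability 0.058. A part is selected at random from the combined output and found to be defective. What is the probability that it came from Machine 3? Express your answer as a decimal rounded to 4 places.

Posterior probability ≈ 0.2849

P(defective|M1) = 0.117; P(defective|M2) = 0.324; P(defective|M3) = 0.275; P(defective|M4) = 0.043; P(defective|M5) = 0.058.
Prior × likelihood for each source: 0.29·0.117=0.03393, 0.21·0.324=0.06804, 0.17·0.275=0.04675, 0.25·0.043=0.01075, 0.08·0.058=0.004640. Summing gives P(defective) = 0.16411.
P(Machine 3 | defective) = 0.04675 / 0.16411 = 0.2849.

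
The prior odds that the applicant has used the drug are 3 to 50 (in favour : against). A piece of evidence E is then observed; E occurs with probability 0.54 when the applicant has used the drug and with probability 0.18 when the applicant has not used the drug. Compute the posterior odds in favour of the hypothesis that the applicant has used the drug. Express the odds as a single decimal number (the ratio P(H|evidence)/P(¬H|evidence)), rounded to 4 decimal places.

Prior odds = 3/50 = 0.060000.
Likelihood ratio for E = 0.54/0.18 = 3.0000.
Posterior odds = prior odds × LR = 0.18000.

Posterior odds ≈ 0.1800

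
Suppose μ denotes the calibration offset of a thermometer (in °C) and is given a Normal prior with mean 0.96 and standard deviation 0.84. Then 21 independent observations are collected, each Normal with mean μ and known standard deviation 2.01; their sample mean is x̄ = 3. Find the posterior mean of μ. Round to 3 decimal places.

Posterior mean ≈ 2.563

With known σ, the Normal prior is conjugate. Weight on the data is w = (n/σ²)/(n/σ² + 1/τ₀²) = 5.19789/(5.19789+1.41723) = 0.78576.
Posterior mean = w·x̄ + (1−w)·μ₀ = 0.78576·3 + 0.21424·0.96 = 2.563.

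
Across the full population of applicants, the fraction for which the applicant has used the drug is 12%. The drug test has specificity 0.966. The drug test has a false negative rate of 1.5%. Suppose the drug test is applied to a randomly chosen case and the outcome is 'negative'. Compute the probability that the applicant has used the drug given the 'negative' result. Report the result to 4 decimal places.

Write H for 'the applicant has used the drug'. Prior odds H:¬H = 0.12/0.88 = 0.13636. For the 'negative' outcome, the likelihood ratio is 0.015/0.966 = 0.015528.
Posterior odds = 0.13636 × 0.015528 = 0.0021174, so P(H|E) = 0.0021174/(1+0.0021174) = 0.0021.

P(H | E) ≈ 0.0021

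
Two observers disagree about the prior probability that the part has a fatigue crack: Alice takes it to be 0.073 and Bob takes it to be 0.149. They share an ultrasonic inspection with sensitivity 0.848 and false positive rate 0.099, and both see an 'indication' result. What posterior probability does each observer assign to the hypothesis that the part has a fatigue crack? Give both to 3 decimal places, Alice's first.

Alice: 0.403; Bob: 0.600

The likelihood ratio for an 'indication' result is 0.848/0.099 = 8.5657.
Alice: prior odds 0.073/0.927 = 0.078749; posterior odds 0.67453; posterior probability 0.403.
Bob: prior odds 0.149/0.851 = 0.17509; posterior odds 1.4997; posterior probability 0.600.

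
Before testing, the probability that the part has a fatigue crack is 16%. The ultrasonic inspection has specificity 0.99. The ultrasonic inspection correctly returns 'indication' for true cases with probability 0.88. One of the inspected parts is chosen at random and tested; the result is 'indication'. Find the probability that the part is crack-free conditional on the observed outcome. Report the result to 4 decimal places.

P(¬H | E) ≈ 0.0563

Let H be the event that the part has a fatigue crack. P(H) = 0.16, so P(¬H) = 0.84. With E the 'indication' result, P(E|H) = 0.88 and P(E|¬H) = 0.01.
P(E) = 0.88·0.16 + 0.01·0.84 = 0.14080 + 0.0084000 = 0.14920.
By Bayes' theorem, P(H|E) = 0.14080 / 0.14920 = 0.9437. Hence P(¬H|E) = 1 − 0.9437 = 0.0563.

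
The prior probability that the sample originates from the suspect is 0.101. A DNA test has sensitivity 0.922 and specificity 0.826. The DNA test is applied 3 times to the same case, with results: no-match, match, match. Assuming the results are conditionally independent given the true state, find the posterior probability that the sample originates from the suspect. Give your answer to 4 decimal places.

Posterior P(H) ≈ 0.2295

With H the event that the sample originates from the suspect, the joint likelihood of the observed sequence is P(data|H) = 0.078·0.922·0.922 = 0.066307 and P(data|¬H) = 0.826·0.174·0.174 = 0.025008.
Bayes: P(H|data) = 0.101·0.066307 / (0.101·0.066307 + 0.899·0.025008) = 0.0066970/0.029179 = 0.2295.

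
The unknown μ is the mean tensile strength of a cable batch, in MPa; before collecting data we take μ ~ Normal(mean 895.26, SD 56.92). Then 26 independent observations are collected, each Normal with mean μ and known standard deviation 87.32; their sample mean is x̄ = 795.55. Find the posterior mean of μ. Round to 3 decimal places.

Prior precision 1/τ₀² = 1/56.92² = 0.00030865; data precision n/σ² = 26/87.32² = 0.00340993.
Posterior precision = 0.00030865 + 0.00340993 = 0.00371859.
Posterior mean = (0.00030865·895.26 + 0.00340993·795.55) / 0.00371859 = 803.826.

Posterior mean ≈ 803.826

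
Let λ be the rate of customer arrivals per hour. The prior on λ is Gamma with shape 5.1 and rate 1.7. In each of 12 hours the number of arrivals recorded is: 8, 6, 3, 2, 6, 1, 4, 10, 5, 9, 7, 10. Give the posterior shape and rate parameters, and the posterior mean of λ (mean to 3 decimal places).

Posterior: Gamma(shape=76.1, rate=13.7); mean ≈ 5.555

Total count ∑xᵢ = 71 over n = 12 hours.
Gamma is conjugate to the Poisson likelihood: posterior is Gamma(shape = 5.1+71 = 76.1, rate = 1.7+12 = 13.7).
E[λ | data] = 76.1/13.7 = 5.555.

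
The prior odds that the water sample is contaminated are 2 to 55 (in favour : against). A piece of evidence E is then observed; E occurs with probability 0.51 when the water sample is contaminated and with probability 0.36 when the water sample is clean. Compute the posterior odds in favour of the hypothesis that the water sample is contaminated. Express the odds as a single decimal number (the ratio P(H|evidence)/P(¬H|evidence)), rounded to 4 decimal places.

Prior odds = 2/55 = 0.036364.
Likelihood ratio for E = 0.51/0.36 = 1.4167.
Posterior odds = prior odds × LR = 0.051515.

Posterior odds ≈ 0.0515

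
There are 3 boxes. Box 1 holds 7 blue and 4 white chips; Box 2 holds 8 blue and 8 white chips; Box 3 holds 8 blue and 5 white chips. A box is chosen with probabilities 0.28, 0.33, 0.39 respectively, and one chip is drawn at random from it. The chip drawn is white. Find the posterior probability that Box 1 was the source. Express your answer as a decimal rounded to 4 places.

P(white|Box 1) = 0.3636; P(white|Box 2) = 0.5; P(white|Box 3) = 0.3846.
Prior × likelihood for each source: 0.28·0.3636=0.1018, 0.33·0.5=0.1650, 0.39·0.3846=0.1500. Summing gives P(white) = 0.41682.
P(Box 1 | white) = 0.1018 / 0.41682 = 0.2443.

Posterior probability ≈ 0.2443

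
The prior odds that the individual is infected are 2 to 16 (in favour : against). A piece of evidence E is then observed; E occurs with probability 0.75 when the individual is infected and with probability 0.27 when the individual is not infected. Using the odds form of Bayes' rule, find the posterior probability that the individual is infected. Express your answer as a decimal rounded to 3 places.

Posterior probability ≈ 0.258

Prior odds = 2/16 = 0.12500.
Likelihood ratio for E = 0.75/0.27 = 2.7778.
Posterior odds = prior odds × LR = 0.34722.
Posterior probability = odds/(1+odds) = 0.34722/1.3472 = 0.258.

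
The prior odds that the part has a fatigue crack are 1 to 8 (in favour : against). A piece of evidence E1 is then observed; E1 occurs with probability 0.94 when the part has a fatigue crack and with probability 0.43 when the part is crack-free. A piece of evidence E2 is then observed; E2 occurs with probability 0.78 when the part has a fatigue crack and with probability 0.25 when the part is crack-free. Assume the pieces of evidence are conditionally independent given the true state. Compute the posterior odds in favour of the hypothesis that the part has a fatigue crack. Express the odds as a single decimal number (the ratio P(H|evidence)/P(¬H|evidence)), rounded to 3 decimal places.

Posterior odds ≈ 0.853

Prior odds = 1/8 = 0.12500. In log-odds, ln(0.12500) = -2.0794.
Add log likelihood ratios: ln(2.1860) + ln(3.1200) = 1.9199.
Posterior log-odds = -0.15951, so posterior odds = exp(-0.15951) = 0.85256.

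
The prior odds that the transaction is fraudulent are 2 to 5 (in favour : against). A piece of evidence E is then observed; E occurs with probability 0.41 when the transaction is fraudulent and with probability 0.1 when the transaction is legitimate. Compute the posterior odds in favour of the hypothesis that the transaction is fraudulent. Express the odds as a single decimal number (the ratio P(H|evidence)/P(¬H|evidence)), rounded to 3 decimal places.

Posterior odds ≈ 1.640

Prior odds = 2/5 = 0.40000.
Likelihood ratio for E = 0.41/0.1 = 4.1000.
Posterior odds = prior odds × LR = 1.6400.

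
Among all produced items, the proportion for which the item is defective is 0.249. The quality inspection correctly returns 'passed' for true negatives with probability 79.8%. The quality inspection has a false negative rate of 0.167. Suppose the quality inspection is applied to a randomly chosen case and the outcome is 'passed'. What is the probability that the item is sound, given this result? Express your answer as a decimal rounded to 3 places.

P(¬H | E) ≈ 0.935

Let H be the event that the item is defective. P(H) = 0.249, so P(¬H) = 0.751. With E the 'passed' result, P(E|H) = 0.167 and P(E|¬H) = 0.798.
P(E) = 0.167·0.249 + 0.798·0.751 = 0.041583 + 0.59930 = 0.64088.
By Bayes' theorem, P(H|E) = 0.041583 / 0.64088 = 0.065. Hence P(¬H|E) = 1 − 0.065 = 0.935.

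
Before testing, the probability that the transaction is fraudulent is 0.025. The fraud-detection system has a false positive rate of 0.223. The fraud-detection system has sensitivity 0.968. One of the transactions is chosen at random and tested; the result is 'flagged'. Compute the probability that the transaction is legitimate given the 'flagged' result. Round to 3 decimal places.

Let H be the event that the transaction is fraudulent. P(H) = 0.025, so P(¬H) = 0.975. With E the 'flagged' result, P(E|H) = 0.968 and P(E|¬H) = 0.223.
P(E) = 0.968·0.025 + 0.223·0.975 = 0.024200 + 0.21743 = 0.24163.
By Bayes' theorem, P(H|E) = 0.024200 / 0.24163 = 0.100. Hence P(¬H|E) = 1 − 0.100 = 0.900.

P(¬H | E) ≈ 0.900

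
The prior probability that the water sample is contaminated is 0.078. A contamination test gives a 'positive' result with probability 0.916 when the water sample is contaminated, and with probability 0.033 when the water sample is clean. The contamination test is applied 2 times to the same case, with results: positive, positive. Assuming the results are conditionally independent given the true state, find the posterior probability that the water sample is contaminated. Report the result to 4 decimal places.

Let H be the event that the water sample is contaminated; start with P(H) = 0.078. P('positive'|H) = 0.916, P('positive'|¬H) = 0.033.
Update on result 1 ('positive'): P(H) ← 0.916·0.0780 / (0.916·0.0780 + 0.033·0.9220) = 0.071448/0.10187 = 0.7013.
Update on result 2 ('positive'): P(H) ← 0.916·0.7013 / (0.916·0.7013 + 0.033·0.2987) = 0.64242/0.65228 = 0.9849.

Posterior P(H) ≈ 0.9849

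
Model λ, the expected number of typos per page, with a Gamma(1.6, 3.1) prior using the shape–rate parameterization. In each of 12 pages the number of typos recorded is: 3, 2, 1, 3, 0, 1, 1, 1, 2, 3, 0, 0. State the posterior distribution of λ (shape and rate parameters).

Posterior: Gamma(shape=18.6, rate=15.1)

Total count ∑xᵢ = 17 over n = 12 pages.
Gamma is conjugate to the Poisson likelihood: posterior is Gamma(shape = 1.6+17 = 18.6, rate = 3.1+12 = 15.1).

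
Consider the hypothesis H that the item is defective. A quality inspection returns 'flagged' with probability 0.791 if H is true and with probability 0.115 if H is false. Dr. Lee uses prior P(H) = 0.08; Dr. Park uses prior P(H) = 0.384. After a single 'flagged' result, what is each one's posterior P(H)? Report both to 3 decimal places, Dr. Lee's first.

P('+'|H) = 0.791, P('+'|¬H) = 0.115.
Dr. Lee: numerator 0.791·0.08 = 0.063280; evidence = 0.063280+0.115·0.92 = 0.16908; posterior = 0.374.
Dr. Park: numerator 0.791·0.384 = 0.30374; evidence = 0.30374+0.115·0.616 = 0.37458; posterior = 0.811.

Dr. Lee: 0.374; Dr. Park: 0.811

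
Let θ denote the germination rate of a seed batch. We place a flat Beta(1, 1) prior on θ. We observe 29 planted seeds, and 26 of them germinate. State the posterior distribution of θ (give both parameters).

Posterior: Beta(27, 4)

The binomial likelihood is conjugate to the Beta prior: with 26 successes and 3 failures, the posterior is Beta(1+26, 1+3) = Beta(27, 4).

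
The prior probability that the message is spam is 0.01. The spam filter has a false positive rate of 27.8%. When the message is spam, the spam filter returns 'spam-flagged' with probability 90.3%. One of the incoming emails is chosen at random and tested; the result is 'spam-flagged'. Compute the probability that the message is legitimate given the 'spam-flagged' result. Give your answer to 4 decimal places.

Let H be the event that the message is spam. P(H) = 0.01, so P(¬H) = 0.99. With E the 'spam-flagged' result, P(E|H) = 0.903 and P(E|¬H) = 0.278.
P(E) = 0.903·0.01 + 0.278·0.99 = 0.0090300 + 0.27522 = 0.28425.
By Bayes' theorem, P(H|E) = 0.0090300 / 0.28425 = 0.0318. Hence P(¬H|E) = 1 − 0.0318 = 0.9682.

P(¬H | E) ≈ 0.9682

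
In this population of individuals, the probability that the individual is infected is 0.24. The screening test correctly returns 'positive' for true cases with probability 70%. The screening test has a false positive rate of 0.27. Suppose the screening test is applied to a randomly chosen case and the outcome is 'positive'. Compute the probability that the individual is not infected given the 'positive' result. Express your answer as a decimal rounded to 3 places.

P(¬H | E) ≈ 0.550

Write H for 'the individual is infected'. Prior odds H:¬H = 0.24/0.76 = 0.31579. For the 'positive' outcome, the likelihood ratio is 0.7/0.27 = 2.5926.
Posterior odds = 0.31579 × 2.5926 = 0.81871, so P(H|E) = 0.81871/(1+0.81871) = 0.450. Then P(¬H|E) = 1 − 0.450 = 0.550.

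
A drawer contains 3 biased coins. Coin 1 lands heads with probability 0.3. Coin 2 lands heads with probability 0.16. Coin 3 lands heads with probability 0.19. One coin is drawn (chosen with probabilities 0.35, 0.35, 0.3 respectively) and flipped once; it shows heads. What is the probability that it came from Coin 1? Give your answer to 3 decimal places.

Posterior probability ≈ 0.482

P(heads|C1) = 0.3; P(heads|C2) = 0.16; P(heads|C3) = 0.19.
Prior × likelihood for each source: 0.35·0.3=0.1050, 0.35·0.16=0.05600, 0.3·0.19=0.05700. Summing gives P(heads) = 0.21800.
P(Coin 1 | heads) = 0.1050 / 0.21800 = 0.482.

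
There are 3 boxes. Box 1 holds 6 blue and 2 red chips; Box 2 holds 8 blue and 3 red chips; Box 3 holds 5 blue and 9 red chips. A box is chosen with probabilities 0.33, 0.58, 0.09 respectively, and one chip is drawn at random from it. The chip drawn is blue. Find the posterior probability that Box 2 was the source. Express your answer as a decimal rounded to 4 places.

Posterior probability ≈ 0.6013

Tabulate prior·likelihood by source: [1] prior 0.33, lik 0.75, product 0.2475; [2] prior 0.58, lik 0.7273, product 0.4218; [3] prior 0.09, lik 0.3571, product 0.03214.
Normalizing constant = 0.70146; the posterior for Box 2 is its product over the sum, 0.4218/0.70146 = 0.6013.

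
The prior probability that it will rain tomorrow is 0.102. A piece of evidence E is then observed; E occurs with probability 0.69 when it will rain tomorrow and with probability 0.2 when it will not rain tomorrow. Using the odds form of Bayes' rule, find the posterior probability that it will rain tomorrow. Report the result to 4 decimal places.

Posterior probability ≈ 0.2815

Prior odds = 0.102/(1−0.102) = 0.11359.
Likelihood ratio for E = 0.69/0.2 = 3.4500.
Posterior odds = prior odds × LR = 0.39187.
Posterior probability = odds/(1+odds) = 0.39187/1.3919 = 0.2815.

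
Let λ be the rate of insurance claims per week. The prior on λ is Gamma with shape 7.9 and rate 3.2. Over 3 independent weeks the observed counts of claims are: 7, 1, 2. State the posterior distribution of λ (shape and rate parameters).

Posterior: Gamma(shape=17.9, rate=6.2)

The Poisson likelihood adds the total count to the shape and the number of exposure periods to the rate. Here ∑xᵢ = 10 and n = 3, so shape 7.9→17.9 and rate 3.2→6.2.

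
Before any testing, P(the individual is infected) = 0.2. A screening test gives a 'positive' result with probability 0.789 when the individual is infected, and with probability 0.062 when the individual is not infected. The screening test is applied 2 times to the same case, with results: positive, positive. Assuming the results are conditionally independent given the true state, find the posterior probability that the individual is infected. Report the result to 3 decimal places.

With H the event that the individual is infected, the joint likelihood of the observed sequence is P(data|H) = 0.789·0.789 = 0.62252 and P(data|¬H) = 0.062·0.062 = 0.0038440.
Bayes: P(H|data) = 0.2·0.62252 / (0.2·0.62252 + 0.8·0.0038440) = 0.12450/0.12758 = 0.9759.

Posterior P(H) ≈ 0.976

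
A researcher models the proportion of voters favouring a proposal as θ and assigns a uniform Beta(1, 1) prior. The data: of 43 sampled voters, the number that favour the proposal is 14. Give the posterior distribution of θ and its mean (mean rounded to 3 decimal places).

Observing 14 successes and 29 failures updates Beta(1, 1) by adding the success and failure counts to the two shape parameters: α = 1+14 = 15, β = 1+29 = 30.
E[θ | data] = 15/(15+30) = 0.333.

Posterior: Beta(15, 30); mean ≈ 0.333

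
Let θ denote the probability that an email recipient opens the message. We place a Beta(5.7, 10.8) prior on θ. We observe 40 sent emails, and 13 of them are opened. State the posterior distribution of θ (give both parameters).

The binomial likelihood is conjugate to the Beta prior: with 13 successes and 27 failures, the posterior is Beta(5.7+13, 10.8+27) = Beta(18.7, 37.8).

Posterior: Beta(18.7, 37.8)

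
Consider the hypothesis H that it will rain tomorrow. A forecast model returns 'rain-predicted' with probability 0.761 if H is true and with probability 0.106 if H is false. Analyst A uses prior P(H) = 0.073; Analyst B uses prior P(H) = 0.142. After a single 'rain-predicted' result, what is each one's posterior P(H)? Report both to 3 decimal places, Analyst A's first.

Analyst A: 0.361; Analyst B: 0.543

The likelihood ratio for a 'rain-predicted' result is 0.761/0.106 = 7.1792.
Analyst A: prior odds 0.073/0.927 = 0.078749; posterior odds 0.56536; posterior probability 0.361.
Analyst B: prior odds 0.142/0.858 = 0.16550; posterior odds 1.1882; posterior probability 0.543.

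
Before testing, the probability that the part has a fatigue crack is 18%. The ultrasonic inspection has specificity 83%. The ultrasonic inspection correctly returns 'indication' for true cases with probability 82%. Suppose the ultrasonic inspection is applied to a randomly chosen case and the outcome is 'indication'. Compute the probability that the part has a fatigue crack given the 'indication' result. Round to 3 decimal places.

Write H for 'the part has a fatigue crack'. Prior odds H:¬H = 0.18/0.82 = 0.21951. For the 'indication' outcome, the likelihood ratio is 0.82/0.17 = 4.8235.
Posterior odds = 0.21951 × 4.8235 = 1.0588, so P(H|E) = 1.0588/(1+1.0588) = 0.514.

P(H | E) ≈ 0.514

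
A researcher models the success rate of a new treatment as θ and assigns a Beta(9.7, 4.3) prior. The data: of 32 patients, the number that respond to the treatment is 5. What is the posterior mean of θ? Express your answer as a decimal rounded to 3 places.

Posterior mean ≈ 0.320

The binomial likelihood is conjugate to the Beta prior: with 5 successes and 27 failures, the posterior is Beta(9.7+5, 4.3+27) = Beta(14.7, 31.3).
Posterior mean = α/(α+β) = 14.7/46 = 0.320.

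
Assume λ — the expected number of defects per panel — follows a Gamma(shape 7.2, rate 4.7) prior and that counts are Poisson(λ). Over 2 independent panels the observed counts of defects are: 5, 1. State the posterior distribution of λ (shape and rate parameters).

The Poisson likelihood adds the total count to the shape and the number of exposure periods to the rate. Here ∑xᵢ = 6 and n = 2, so shape 7.2→13.2 and rate 4.7→6.7.

Posterior: Gamma(shape=13.2, rate=6.7)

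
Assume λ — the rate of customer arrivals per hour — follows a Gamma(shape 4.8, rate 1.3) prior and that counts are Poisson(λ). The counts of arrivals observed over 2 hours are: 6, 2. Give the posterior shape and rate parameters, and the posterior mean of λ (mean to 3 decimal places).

Posterior: Gamma(shape=12.8, rate=3.3); mean ≈ 3.879

Total count ∑xᵢ = 8 over n = 2 hours.
Gamma is conjugate to the Poisson likelihood: posterior is Gamma(shape = 4.8+8 = 12.8, rate = 1.3+2 = 3.3).
E[λ | data] = 12.8/3.3 = 3.879.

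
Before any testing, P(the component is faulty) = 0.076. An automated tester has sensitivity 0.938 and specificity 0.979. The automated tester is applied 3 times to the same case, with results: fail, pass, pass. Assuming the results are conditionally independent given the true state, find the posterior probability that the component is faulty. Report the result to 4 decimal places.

Let H be the event that the component is faulty; start with P(H) = 0.076. P('fail'|H) = 0.938, P('fail'|¬H) = 0.021.
Update on result 1 ('fail'): P(H) ← 0.938·0.0760 / (0.938·0.0760 + 0.021·0.9240) = 0.071288/0.090692 = 0.7860.
Update on result 2 ('pass'): P(H) ← 0.062·0.7860 / (0.062·0.7860 + 0.979·0.2140) = 0.048735/0.25820 = 0.1888.
Update on result 3 ('pass'): P(H) ← 0.062·0.1888 / (0.062·0.1888 + 0.979·0.8112) = 0.011703/0.80592 = 0.0145.

Posterior P(H) ≈ 0.0145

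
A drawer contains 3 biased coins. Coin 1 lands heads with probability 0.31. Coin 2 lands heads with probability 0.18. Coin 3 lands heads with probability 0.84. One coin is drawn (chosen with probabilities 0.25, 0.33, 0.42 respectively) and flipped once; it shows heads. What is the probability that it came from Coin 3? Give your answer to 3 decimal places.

Tabulate prior·likelihood by source: [1] prior 0.25, lik 0.31, product 0.07750; [2] prior 0.33, lik 0.18, product 0.05940; [3] prior 0.42, lik 0.84, product 0.3528.
Normalizing constant = 0.48970; the posterior for Coin 3 is its product over the sum, 0.3528/0.48970 = 0.720.

Posterior probability ≈ 0.720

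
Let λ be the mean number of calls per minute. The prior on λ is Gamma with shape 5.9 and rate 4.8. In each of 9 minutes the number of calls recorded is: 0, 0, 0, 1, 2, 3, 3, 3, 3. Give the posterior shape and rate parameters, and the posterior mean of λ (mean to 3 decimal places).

Total count ∑xᵢ = 15 over n = 9 minutes.
Gamma is conjugate to the Poisson likelihood: posterior is Gamma(shape = 5.9+15 = 20.9, rate = 4.8+9 = 13.8).
Posterior mean = shape/rate = 20.9/13.8 = 1.514.

Posterior: Gamma(shape=20.9, rate=13.8); mean ≈ 1.514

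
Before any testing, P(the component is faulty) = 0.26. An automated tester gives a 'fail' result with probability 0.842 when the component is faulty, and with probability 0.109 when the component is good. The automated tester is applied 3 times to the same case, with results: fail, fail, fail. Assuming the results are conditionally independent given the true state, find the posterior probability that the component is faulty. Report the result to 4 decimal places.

Posterior P(H) ≈ 0.9939

With H the event that the component is faulty, the joint likelihood of the observed sequence is P(data|H) = 0.842·0.842·0.842 = 0.59695 and P(data|¬H) = 0.109·0.109·0.109 = 0.0012950.
Bayes: P(H|data) = 0.26·0.59695 / (0.26·0.59695 + 0.74·0.0012950) = 0.15521/0.15616 = 0.9939.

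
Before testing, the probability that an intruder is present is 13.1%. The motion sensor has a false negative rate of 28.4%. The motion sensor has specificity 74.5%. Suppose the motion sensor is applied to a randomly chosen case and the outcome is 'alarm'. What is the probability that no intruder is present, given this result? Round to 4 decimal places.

Let H be the event that an intruder is present. P(H) = 0.131, so P(¬H) = 0.869. With E the 'alarm' result, P(E|H) = 0.716 and P(E|¬H) = 0.255.
P(E) = 0.716·0.131 + 0.255·0.869 = 0.093796 + 0.22160 = 0.31539.
By Bayes' theorem, P(H|E) = 0.093796 / 0.31539 = 0.2974. Hence P(¬H|E) = 1 − 0.2974 = 0.7026.

P(¬H | E) ≈ 0.7026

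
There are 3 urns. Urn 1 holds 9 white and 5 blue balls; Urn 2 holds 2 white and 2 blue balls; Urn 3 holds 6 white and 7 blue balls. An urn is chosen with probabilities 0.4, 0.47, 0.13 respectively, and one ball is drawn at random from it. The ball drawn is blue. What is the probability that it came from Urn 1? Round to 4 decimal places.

Posterior probability ≈ 0.3190

Tabulate prior·likelihood by source: [1] prior 0.4, lik 0.3571, product 0.1429; [2] prior 0.47, lik 0.5, product 0.2350; [3] prior 0.13, lik 0.5385, product 0.07000.
Normalizing constant = 0.44786; the posterior for Urn 1 is its product over the sum, 0.1429/0.44786 = 0.3190.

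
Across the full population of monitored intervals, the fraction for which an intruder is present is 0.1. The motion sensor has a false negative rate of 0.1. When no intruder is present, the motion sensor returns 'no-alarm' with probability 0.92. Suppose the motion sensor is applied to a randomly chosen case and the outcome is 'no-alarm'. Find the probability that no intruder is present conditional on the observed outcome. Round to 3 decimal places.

Let H be the event that an intruder is present. P(H) = 0.1, so P(¬H) = 0.9. With E the 'no-alarm' result, P(E|H) = 0.1 and P(E|¬H) = 0.92.
P(E) = 0.1·0.1 + 0.92·0.9 = 0.010000 + 0.82800 = 0.83800.
By Bayes' theorem, P(H|E) = 0.010000 / 0.83800 = 0.012. Hence P(¬H|E) = 1 − 0.012 = 0.988.

P(¬H | E) ≈ 0.988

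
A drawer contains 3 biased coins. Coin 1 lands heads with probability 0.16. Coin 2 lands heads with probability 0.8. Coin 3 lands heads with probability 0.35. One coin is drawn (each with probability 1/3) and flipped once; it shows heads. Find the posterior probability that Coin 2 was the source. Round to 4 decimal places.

P(heads|C1) = 0.16; P(heads|C2) = 0.8; P(heads|C3) = 0.35.
Prior × likelihood for each source: 0.333333·0.16=0.05333, 0.333333·0.8=0.2667, 0.333333·0.35=0.1167. Summing gives P(heads) = 0.43667.
P(Coin 2 | heads) = 0.2667 / 0.43667 = 0.6107.

Posterior probability ≈ 0.6107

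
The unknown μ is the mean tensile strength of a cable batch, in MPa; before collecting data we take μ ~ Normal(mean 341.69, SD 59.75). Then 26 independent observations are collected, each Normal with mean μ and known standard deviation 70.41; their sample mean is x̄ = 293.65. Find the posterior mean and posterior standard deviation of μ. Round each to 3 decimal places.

Posterior mean ≈ 296.086; posterior SD ≈ 13.454

Prior precision 1/τ₀² = 1/59.75² = 0.00028011; data precision n/σ² = 26/70.41² = 0.00524451.
Posterior precision = 0.00028011 + 0.00524451 = 0.00552461, giving posterior SD = 1/√0.00552461 = 13.454.
Posterior mean = (0.00028011·341.69 + 0.00524451·293.65) / 0.00552461 = 296.086.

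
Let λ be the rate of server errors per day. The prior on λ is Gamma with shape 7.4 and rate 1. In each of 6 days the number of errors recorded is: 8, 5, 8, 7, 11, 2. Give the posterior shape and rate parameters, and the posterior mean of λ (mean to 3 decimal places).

Posterior: Gamma(shape=48.4, rate=7); mean ≈ 6.914

The Poisson likelihood adds the total count to the shape and the number of exposure periods to the rate. Here ∑xᵢ = 41 and n = 6, so shape 7.4→48.4 and rate 1→7.
E[λ | data] = 48.4/7 = 6.914.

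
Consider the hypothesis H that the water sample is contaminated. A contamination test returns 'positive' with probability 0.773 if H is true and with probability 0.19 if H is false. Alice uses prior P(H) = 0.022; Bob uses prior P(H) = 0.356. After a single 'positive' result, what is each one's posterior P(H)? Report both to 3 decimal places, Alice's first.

The likelihood ratio for a 'positive' result is 0.773/0.19 = 4.0684.
Alice: prior odds 0.022/0.978 = 0.022495; posterior odds 0.091519; posterior probability 0.084.
Bob: prior odds 0.356/0.644 = 0.55280; posterior odds 2.2490; posterior probability 0.692.

Alice: 0.084; Bob: 0.692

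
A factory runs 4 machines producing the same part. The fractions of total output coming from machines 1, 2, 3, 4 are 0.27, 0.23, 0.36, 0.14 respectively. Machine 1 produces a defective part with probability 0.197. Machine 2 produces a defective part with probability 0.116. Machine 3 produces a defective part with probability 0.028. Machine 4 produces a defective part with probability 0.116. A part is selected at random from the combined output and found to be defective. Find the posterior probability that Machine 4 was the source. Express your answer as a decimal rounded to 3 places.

Tabulate prior·likelihood by source: [1] prior 0.27, lik 0.197, product 0.05319; [2] prior 0.23, lik 0.116, product 0.02668; [3] prior 0.36, lik 0.028, product 0.01008; [4] prior 0.14, lik 0.116, product 0.01624.
Normalizing constant = 0.10619; the posterior for Machine 4 is its product over the sum, 0.01624/0.10619 = 0.153.

Posterior probability ≈ 0.153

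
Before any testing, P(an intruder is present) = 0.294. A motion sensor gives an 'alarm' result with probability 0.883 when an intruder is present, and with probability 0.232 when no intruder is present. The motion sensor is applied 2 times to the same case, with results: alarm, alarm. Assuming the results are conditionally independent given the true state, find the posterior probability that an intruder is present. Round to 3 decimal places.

Let H be the event that an intruder is present; start with P(H) = 0.294. P('alarm'|H) = 0.883, P('alarm'|¬H) = 0.232.
Update on result 1 ('alarm'): P(H) ← 0.883·0.2940 / (0.883·0.2940 + 0.232·0.7060) = 0.25960/0.42339 = 0.6131.
Update on result 2 ('alarm'): P(H) ← 0.883·0.6131 / (0.883·0.6131 + 0.232·0.3869) = 0.54141/0.63116 = 0.8578.

Posterior P(H) ≈ 0.858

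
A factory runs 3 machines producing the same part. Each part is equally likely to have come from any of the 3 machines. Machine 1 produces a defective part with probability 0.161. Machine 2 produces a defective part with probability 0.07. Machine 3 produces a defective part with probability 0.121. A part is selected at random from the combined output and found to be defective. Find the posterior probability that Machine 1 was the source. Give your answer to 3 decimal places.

Posterior probability ≈ 0.457

P(defective|M1) = 0.161; P(defective|M2) = 0.07; P(defective|M3) = 0.121.
Prior × likelihood for each source: 0.333333·0.161=0.05367, 0.333333·0.07=0.02333, 0.333333·0.121=0.04033. Summing gives P(defective) = 0.11733.
P(Machine 1 | defective) = 0.05367 / 0.11733 = 0.457.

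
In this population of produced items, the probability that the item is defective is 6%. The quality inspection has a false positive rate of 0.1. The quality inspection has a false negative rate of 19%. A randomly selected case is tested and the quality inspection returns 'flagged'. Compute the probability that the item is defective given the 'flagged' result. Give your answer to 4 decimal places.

Write H for 'the item is defective'. Prior odds H:¬H = 0.06/0.94 = 0.063830. For the 'flagged' outcome, the likelihood ratio is 0.81/0.1 = 8.1000.
Posterior odds = 0.063830 × 8.1000 = 0.51702, so P(H|E) = 0.51702/(1+0.51702) = 0.3408.

P(H | E) ≈ 0.3408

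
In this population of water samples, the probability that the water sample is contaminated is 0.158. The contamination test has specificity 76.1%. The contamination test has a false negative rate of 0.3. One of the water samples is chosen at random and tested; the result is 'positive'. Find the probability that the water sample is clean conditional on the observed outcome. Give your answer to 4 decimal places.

P(¬H | E) ≈ 0.6453

Write H for 'the water sample is contaminated'. Prior odds H:¬H = 0.158/0.842 = 0.18765. For the 'positive' outcome, the likelihood ratio is 0.7/0.239 = 2.9289.
Posterior odds = 0.18765 × 2.9289 = 0.54960, so P(H|E) = 0.54960/(1+0.54960) = 0.3547. Then P(¬H|E) = 1 − 0.3547 = 0.6453.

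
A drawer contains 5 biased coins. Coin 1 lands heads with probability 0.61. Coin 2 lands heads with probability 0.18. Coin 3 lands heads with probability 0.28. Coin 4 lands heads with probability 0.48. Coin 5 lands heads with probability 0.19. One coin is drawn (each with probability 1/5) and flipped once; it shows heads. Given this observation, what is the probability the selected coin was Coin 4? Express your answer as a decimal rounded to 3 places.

Posterior probability ≈ 0.276

P(heads|C1) = 0.61; P(heads|C2) = 0.18; P(heads|C3) = 0.28; P(heads|C4) = 0.48; P(heads|C5) = 0.19.
Prior × likelihood for each source: 0.2·0.61=0.1220, 0.2·0.18=0.03600, 0.2·0.28=0.05600, 0.2·0.48=0.09600, 0.2·0.19=0.03800. Summing gives P(heads) = 0.34800.
P(Coin 4 | heads) = 0.09600 / 0.34800 = 0.276.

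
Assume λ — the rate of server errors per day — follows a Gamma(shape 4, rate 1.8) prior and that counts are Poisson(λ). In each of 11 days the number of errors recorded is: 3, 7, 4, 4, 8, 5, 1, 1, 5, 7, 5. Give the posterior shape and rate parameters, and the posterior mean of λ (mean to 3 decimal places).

The Poisson likelihood adds the total count to the shape and the number of exposure periods to the rate. Here ∑xᵢ = 50 and n = 11, so shape 4→54 and rate 1.8→12.8.
E[λ | data] = 54/12.8 = 4.219.

Posterior: Gamma(shape=54, rate=12.8); mean ≈ 4.219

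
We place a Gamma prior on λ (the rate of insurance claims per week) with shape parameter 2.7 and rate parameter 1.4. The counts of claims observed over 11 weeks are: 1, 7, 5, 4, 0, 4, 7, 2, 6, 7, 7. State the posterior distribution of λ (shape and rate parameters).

Posterior: Gamma(shape=52.7, rate=12.4)

Total count ∑xᵢ = 50 over n = 11 weeks.
Gamma is conjugate to the Poisson likelihood: posterior is Gamma(shape = 2.7+50 = 52.7, rate = 1.4+11 = 12.4).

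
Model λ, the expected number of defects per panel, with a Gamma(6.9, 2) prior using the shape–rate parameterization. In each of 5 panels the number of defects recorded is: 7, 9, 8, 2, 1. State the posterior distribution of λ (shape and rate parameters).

Posterior: Gamma(shape=33.9, rate=7)

Total count ∑xᵢ = 27 over n = 5 panels.
Gamma is conjugate to the Poisson likelihood: posterior is Gamma(shape = 6.9+27 = 33.9, rate = 2+5 = 7).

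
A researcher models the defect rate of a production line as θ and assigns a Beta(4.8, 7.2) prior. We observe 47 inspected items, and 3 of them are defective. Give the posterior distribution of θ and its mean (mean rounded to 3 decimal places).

The binomial likelihood is conjugate to the Beta prior: with 3 successes and 44 failures, the posterior is Beta(4.8+3, 7.2+44) = Beta(7.8, 51.2).
E[θ | data] = 7.8/(7.8+51.2) = 0.132.

Posterior: Beta(7.8, 51.2); mean ≈ 0.132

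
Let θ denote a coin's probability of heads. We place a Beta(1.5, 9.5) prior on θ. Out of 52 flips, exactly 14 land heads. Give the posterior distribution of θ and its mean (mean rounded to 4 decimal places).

Observing 14 successes and 38 failures updates Beta(1.5, 9.5) by adding the success and failure counts to the two shape parameters: α = 1.5+14 = 15.5, β = 9.5+38 = 47.5.
E[θ | data] = 15.5/(15.5+47.5) = 0.2460.

Posterior: Beta(15.5, 47.5); mean ≈ 0.2460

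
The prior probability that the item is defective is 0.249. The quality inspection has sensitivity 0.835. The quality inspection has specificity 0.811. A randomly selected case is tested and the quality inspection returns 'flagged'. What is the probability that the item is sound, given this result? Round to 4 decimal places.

Write H for 'the item is defective'. Prior odds H:¬H = 0.249/0.751 = 0.33156. For the 'flagged' outcome, the likelihood ratio is 0.835/0.189 = 4.4180.
Posterior odds = 0.33156 × 4.4180 = 1.4648, so P(H|E) = 1.4648/(1+1.4648) = 0.5943. Then P(¬H|E) = 1 − 0.5943 = 0.4057.

P(¬H | E) ≈ 0.4057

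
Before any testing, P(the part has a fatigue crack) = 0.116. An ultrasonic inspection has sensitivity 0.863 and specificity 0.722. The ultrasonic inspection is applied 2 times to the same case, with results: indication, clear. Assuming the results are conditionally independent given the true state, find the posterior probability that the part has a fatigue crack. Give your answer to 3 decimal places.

Posterior P(H) ≈ 0.072

With H the event that the part has a fatigue crack, the joint likelihood of the observed sequence is P(data|H) = 0.863·0.137 = 0.11823 and P(data|¬H) = 0.278·0.722 = 0.20072.
Bayes: P(H|data) = 0.116·0.11823 / (0.116·0.11823 + 0.884·0.20072) = 0.013715/0.19115 = 0.0717.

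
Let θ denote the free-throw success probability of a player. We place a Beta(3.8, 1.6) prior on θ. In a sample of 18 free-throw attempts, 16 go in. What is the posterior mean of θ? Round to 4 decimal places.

The binomial likelihood is conjugate to the Beta prior: with 16 successes and 2 failures, the posterior is Beta(3.8+16, 1.6+2) = Beta(19.8, 3.6).
Posterior mean = α/(α+β) = 19.8/23.4 = 0.8462.

Posterior mean ≈ 0.8462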